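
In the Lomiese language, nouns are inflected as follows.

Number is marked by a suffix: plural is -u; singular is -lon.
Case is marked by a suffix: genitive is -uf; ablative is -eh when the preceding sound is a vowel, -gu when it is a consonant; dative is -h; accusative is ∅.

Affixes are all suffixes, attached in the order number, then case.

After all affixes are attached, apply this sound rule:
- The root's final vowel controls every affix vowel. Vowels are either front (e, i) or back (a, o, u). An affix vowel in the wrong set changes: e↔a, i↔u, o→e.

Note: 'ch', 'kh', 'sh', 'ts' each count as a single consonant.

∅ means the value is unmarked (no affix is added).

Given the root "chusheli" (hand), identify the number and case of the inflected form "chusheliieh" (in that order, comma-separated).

Segment: chusheli-u-eh.
number: -u → plural.
case: -eh/gu → ablative.

plural, ablative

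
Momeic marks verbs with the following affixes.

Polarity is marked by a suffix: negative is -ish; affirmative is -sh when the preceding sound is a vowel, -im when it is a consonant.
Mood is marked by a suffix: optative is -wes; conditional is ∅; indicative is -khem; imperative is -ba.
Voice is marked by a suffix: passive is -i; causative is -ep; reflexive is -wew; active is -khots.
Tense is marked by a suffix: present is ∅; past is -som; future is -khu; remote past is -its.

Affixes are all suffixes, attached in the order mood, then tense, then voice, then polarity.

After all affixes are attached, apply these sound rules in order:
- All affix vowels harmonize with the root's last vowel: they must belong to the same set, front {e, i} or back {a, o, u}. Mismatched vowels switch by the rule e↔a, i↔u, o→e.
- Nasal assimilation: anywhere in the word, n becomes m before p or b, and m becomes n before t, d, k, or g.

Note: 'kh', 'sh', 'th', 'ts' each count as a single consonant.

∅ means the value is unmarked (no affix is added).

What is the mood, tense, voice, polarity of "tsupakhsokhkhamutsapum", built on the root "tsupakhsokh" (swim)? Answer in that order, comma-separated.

indicative, remote past, causative, affirmative

Segment: tsupakhsokh-khem-its-ep-im.
mood: -khem → indicative.
tense: -its → remote past.
voice: -ep → causative.
polarity: -sh/im → affirmative.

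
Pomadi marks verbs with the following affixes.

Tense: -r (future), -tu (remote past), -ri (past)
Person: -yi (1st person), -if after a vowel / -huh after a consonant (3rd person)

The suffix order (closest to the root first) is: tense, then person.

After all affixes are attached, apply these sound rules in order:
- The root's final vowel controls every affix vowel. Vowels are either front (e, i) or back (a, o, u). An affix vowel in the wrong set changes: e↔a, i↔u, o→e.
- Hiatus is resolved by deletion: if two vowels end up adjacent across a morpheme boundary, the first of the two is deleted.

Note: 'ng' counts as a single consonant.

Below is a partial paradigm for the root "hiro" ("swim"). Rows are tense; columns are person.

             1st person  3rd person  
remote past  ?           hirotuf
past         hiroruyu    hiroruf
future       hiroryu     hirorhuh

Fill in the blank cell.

Attach tense remote past -tu → hirotu.
Attach person 1st person -yi → hirotuyi.
Apply vowel harmony: hirotuyi → hirotuyu.
Vowel deletion: no change.

hirotuyu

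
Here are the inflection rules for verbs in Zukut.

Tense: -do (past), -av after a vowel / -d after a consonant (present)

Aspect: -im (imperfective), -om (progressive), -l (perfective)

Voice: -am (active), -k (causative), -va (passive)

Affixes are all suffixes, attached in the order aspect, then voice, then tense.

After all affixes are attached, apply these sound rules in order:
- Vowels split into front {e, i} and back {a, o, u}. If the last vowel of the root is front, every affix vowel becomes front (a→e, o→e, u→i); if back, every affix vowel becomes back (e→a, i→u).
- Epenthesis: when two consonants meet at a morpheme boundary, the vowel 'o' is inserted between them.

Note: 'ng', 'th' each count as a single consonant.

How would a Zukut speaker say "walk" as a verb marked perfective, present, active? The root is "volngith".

volngitholemod

Attach aspect perfective -l → volngithl.
Attach voice active -am → volngithlam.
Attach tense present -d (after consonant 'm') → volngithlamd.
Apply vowel harmony: volngithlamd → volngithlemd.
Apply epenthesis: volngithlemd → volngitholemod.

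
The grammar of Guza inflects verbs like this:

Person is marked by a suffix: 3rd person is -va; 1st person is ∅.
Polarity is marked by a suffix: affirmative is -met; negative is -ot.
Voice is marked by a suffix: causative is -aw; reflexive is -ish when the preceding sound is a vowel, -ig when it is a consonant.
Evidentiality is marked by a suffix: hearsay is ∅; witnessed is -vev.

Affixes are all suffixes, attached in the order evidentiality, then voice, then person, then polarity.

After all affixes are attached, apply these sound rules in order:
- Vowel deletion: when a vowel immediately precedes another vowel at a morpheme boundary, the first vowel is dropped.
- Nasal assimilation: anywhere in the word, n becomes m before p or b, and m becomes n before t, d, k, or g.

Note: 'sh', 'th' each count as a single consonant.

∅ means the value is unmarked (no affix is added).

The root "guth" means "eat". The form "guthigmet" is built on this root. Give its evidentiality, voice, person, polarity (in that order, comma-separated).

hearsay, reflexive, 1st person, affirmative

Segment: guth-ig-met.
evidentiality: ∅ → hearsay.
voice: -ish/ig → reflexive.
person: ∅ → 1st person.
polarity: -met → affirmative.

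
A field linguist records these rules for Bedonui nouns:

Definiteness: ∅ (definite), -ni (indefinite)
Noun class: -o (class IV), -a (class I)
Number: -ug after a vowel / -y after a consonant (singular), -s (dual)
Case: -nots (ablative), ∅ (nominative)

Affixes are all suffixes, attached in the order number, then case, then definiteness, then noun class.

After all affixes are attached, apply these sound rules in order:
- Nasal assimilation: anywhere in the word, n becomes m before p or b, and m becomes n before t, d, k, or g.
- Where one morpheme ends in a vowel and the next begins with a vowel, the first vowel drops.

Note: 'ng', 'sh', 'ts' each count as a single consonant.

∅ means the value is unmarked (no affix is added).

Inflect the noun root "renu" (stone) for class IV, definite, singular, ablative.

renugnotso

Attach number singular -ug (after vowel 'u') → renuug.
Attach case ablative -nots → renuugnots.
definiteness = definite: zero marking, form stays renuugnots.
Attach noun class class IV -o → renuugnotso.
Nasal assimilation: no change.
Apply vowel deletion: renuugnotso → renugnotso.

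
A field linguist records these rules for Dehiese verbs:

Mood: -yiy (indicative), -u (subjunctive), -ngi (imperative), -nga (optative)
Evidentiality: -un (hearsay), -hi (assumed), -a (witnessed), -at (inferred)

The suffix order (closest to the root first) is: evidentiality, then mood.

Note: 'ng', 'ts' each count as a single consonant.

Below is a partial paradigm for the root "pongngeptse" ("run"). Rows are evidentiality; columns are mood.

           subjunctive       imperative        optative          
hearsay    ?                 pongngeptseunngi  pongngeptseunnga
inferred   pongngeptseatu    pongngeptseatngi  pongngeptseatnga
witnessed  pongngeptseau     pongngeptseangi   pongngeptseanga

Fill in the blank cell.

pongngeptseunu

Attach evidentiality hearsay -un → pongngeptseun.
Attach mood subjunctive -u → pongngeptseunu.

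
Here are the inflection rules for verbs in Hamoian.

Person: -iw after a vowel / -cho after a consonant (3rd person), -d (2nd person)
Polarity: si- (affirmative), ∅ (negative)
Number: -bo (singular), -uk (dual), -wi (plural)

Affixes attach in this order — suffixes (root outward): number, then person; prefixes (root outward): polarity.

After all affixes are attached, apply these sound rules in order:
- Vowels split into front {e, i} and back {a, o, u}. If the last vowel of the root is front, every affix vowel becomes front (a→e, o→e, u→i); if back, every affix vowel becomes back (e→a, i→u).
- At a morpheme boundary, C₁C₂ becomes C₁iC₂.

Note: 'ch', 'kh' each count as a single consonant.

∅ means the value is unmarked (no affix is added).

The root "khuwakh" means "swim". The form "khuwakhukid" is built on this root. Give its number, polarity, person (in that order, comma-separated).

Segment: khuwakh-uk-d.
number: -uk → dual.
polarity: ∅ → negative.
person: -d → 2nd person.

dual, negative, 2nd person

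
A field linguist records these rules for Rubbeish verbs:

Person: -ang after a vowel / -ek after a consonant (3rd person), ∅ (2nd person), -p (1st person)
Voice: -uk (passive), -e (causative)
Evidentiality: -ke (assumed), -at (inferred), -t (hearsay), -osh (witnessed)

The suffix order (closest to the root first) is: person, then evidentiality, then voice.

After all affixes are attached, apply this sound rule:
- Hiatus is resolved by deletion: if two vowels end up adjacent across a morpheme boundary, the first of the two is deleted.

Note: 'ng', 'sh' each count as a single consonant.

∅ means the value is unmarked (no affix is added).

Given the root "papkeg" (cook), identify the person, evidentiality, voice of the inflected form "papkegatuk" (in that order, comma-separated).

Segment: papkeg-at-uk.
person: ∅ → 2nd person.
evidentiality: -at → inferred.
voice: -uk → passive.

2nd person, inferred, passive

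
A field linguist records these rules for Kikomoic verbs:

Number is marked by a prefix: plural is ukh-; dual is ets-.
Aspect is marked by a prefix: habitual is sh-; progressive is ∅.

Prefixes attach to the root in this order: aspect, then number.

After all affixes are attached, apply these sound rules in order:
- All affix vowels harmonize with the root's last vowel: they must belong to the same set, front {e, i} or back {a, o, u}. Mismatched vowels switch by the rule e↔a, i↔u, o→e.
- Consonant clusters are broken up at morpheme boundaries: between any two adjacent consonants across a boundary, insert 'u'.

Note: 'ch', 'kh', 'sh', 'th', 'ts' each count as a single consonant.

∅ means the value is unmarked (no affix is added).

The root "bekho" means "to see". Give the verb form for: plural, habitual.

Attach aspect habitual sh- → shbekho.
Attach number plural ukh- → ukhshbekho.
Vowel harmony: no change.
Apply epenthesis: ukhshbekho → ukhushubekho.

ukhushubekho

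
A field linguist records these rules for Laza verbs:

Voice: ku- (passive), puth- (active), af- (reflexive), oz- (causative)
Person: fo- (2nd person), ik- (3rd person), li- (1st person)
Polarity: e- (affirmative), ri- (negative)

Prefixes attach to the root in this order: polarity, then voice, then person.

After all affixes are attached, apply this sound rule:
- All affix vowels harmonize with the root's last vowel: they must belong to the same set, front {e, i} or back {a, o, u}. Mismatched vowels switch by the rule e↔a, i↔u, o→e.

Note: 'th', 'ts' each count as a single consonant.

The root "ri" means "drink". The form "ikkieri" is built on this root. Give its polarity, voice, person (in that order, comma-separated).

Segment: ik-ku-e-ri.
polarity: e- → affirmative.
voice: ku- → passive.
person: ik- → 3rd person.

affirmative, passive, 3rd person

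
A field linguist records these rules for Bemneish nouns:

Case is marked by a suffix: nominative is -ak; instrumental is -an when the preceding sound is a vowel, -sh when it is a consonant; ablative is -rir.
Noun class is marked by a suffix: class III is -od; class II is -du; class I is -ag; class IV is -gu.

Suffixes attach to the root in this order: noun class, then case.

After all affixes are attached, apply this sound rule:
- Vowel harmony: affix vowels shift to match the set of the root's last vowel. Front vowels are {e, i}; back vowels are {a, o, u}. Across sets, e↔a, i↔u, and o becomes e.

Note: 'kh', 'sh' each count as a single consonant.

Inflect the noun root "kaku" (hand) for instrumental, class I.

kakuagsh

Attach noun class class I -ag → kakuag.
Attach case instrumental -sh (after consonant 'g') → kakuagsh.
Vowel harmony: no change.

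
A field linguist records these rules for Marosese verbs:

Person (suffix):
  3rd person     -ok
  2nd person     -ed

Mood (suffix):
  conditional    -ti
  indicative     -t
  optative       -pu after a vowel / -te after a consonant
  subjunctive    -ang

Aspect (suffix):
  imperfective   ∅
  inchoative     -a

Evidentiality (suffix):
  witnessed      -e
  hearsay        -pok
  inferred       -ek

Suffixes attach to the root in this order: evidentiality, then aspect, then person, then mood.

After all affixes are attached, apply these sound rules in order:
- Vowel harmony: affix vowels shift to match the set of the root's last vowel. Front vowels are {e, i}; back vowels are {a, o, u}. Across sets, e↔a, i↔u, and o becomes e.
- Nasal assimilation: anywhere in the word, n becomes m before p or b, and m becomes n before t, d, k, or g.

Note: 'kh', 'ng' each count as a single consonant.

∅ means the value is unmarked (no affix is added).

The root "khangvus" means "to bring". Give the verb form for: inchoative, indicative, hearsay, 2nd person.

Attach evidentiality hearsay -pok → khangvuspok.
Attach aspect inchoative -a → khangvuspoka.
Attach person 2nd person -ed → khangvuspokaed.
Attach mood indicative -t → khangvuspokaedt.
Apply vowel harmony: khangvuspokaedt → khangvuspokaadt.
Nasal assimilation: no change.

khangvuspokaadt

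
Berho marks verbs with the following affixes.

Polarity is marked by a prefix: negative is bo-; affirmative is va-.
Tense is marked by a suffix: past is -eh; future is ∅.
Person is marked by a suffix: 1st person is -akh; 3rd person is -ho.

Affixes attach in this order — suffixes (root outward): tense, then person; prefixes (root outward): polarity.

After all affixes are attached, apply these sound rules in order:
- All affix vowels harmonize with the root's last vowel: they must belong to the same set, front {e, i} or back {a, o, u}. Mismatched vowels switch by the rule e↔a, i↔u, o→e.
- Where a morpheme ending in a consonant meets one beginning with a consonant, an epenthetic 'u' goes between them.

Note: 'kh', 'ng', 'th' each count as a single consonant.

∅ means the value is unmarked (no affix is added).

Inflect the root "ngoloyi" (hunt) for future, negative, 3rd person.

bengoloyihe

Attach polarity negative bo- → bongoloyi.
tense = future: zero marking, form stays bongoloyi.
Attach person 3rd person -ho → bongoloyiho.
Apply vowel harmony: bongoloyiho → bengoloyihe.
Epenthesis: no change.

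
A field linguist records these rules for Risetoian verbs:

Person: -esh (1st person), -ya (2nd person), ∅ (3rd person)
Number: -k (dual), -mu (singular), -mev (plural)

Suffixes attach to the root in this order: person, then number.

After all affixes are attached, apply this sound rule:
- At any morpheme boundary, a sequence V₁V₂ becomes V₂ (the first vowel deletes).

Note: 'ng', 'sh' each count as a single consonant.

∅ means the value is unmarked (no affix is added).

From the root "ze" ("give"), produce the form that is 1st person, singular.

Attach person 1st person -esh → zeesh.
Attach number singular -mu → zeeshmu.
Apply vowel deletion: zeeshmu → zeshmu.

zeshmu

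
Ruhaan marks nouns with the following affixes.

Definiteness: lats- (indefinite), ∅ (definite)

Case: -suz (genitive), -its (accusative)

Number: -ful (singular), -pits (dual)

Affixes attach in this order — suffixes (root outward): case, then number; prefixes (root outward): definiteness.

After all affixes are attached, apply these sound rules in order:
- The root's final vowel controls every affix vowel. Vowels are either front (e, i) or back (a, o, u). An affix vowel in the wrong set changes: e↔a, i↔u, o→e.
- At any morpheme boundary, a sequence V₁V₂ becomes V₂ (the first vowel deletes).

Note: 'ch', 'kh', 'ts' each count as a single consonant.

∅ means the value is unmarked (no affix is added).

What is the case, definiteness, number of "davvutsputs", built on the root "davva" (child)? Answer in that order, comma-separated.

accusative, definite, dual

Segment: davva-its-pits.
case: -its → accusative.
definiteness: ∅ → definite.
number: -pits → dual.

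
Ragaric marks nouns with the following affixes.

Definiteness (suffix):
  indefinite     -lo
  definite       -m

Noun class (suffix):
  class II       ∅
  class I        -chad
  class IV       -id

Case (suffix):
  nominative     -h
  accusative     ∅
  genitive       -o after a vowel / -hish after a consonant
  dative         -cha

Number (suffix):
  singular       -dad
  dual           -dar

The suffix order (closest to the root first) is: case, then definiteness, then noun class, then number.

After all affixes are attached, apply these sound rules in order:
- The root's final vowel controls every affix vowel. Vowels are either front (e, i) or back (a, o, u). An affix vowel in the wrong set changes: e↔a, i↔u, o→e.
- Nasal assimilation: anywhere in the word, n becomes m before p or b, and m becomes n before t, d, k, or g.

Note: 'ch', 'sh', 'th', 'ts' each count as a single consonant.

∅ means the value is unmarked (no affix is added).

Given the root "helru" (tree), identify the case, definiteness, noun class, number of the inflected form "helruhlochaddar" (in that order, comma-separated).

Segment: helru-h-lo-chad-dar.
case: -h → nominative.
definiteness: -lo → indefinite.
noun class: -chad → class I.
number: -dar → dual.

nominative, indefinite, class I, dual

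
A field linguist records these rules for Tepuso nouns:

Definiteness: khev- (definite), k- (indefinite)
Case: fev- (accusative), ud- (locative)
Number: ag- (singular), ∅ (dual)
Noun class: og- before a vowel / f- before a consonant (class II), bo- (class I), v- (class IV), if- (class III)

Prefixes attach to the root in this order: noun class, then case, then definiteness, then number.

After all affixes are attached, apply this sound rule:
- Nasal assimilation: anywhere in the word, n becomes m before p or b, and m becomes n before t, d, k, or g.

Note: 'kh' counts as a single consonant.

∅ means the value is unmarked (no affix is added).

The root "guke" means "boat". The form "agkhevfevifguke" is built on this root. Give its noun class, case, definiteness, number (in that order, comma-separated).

class III, accusative, definite, singular

Segment: ag-khev-fev-if-guke.
noun class: if- → class III.
case: fev- → accusative.
definiteness: khev- → definite.
number: ag- → singular.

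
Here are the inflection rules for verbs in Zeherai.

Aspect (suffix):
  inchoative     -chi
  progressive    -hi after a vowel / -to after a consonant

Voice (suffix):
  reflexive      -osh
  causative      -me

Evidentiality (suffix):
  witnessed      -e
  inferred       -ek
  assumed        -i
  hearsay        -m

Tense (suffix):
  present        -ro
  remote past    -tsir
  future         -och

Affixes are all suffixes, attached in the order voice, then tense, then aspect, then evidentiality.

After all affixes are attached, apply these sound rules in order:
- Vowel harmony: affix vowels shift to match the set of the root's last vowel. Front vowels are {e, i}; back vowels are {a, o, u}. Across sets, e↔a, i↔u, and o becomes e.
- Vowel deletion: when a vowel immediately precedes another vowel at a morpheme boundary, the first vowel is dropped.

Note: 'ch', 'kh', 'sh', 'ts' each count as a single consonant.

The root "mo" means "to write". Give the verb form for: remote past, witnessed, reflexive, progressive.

moshtsurta

Attach voice reflexive -osh → moosh.
Attach tense remote past -tsir → mooshtsir.
Attach aspect progressive -to (after consonant 'r') → mooshtsirto.
Attach evidentiality witnessed -e → mooshtsirtoe.
Apply vowel harmony: mooshtsirtoe → mooshtsurtoa.
Apply vowel deletion: mooshtsurtoa → moshtsurta.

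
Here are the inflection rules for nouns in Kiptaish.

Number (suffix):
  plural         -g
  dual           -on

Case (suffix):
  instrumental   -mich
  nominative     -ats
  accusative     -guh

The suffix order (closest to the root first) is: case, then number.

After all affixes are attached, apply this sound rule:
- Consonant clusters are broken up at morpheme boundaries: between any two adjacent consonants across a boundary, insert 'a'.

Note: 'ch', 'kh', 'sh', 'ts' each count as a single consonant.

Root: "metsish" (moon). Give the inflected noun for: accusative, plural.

Attach case accusative -guh → metsishguh.
Attach number plural -g → metsishguhg.
Apply epenthesis: metsishguhg → metsishaguhag.

metsishaguhag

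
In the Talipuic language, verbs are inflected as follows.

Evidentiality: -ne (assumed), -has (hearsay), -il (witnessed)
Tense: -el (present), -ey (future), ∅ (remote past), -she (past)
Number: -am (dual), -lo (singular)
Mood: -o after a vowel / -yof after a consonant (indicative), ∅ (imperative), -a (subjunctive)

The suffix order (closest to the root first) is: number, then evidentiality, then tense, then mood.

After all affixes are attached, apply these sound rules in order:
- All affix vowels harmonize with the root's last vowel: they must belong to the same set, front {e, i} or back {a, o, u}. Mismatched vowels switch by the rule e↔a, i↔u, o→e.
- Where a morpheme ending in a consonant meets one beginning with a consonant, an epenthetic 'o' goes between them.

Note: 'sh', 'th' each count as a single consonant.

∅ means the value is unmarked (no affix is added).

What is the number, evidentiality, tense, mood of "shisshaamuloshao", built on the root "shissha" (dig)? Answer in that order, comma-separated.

dual, witnessed, past, indicative

Segment: shissha-am-il-she-o.
number: -am → dual.
evidentiality: -il → witnessed.
tense: -she → past.
mood: -o/yof → indicative.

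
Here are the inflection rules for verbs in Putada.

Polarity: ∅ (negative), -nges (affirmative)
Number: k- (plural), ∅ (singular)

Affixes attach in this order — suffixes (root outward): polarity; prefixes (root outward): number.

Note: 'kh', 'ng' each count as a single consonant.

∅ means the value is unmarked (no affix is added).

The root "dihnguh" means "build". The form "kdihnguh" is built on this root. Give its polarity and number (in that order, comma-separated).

negative, plural

Segment: k-dihnguh.
polarity: ∅ → negative.
number: k- → plural.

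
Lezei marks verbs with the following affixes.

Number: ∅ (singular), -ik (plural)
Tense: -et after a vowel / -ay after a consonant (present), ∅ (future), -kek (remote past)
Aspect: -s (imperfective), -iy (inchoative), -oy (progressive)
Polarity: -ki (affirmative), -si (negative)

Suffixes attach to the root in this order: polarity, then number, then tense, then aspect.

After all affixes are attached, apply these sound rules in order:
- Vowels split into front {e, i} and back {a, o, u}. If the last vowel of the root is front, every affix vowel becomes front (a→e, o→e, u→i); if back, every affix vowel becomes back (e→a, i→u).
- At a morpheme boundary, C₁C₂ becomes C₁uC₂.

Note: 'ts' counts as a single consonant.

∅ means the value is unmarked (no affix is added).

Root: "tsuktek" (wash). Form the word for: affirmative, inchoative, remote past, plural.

tsuktekukiikukekiy

Attach polarity affirmative -ki → tsuktekki.
Attach number plural -ik → tsuktekkiik.
Attach tense remote past -kek → tsuktekkiikkek.
Attach aspect inchoative -iy → tsuktekkiikkekiy.
Vowel harmony: no change.
Apply epenthesis: tsuktekkiikkekiy → tsuktekukiikukekiy.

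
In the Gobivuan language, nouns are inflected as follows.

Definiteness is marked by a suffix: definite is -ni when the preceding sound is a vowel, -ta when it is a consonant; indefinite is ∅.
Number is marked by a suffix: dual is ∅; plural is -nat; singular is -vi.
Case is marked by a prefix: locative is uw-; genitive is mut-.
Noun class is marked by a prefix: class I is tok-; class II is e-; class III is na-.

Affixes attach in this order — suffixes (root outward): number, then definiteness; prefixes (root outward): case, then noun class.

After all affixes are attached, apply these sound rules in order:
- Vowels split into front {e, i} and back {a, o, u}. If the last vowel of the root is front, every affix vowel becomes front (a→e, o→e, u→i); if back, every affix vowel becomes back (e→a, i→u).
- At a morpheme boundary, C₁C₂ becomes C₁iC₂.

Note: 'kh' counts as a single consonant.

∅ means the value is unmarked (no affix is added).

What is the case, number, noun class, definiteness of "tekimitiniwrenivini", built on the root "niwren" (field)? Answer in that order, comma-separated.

genitive, singular, class I, definite

Segment: tok-mut-niwren-vi-ni.
case: mut- → genitive.
number: -vi → singular.
noun class: tok- → class I.
definiteness: -ni/ta → definite.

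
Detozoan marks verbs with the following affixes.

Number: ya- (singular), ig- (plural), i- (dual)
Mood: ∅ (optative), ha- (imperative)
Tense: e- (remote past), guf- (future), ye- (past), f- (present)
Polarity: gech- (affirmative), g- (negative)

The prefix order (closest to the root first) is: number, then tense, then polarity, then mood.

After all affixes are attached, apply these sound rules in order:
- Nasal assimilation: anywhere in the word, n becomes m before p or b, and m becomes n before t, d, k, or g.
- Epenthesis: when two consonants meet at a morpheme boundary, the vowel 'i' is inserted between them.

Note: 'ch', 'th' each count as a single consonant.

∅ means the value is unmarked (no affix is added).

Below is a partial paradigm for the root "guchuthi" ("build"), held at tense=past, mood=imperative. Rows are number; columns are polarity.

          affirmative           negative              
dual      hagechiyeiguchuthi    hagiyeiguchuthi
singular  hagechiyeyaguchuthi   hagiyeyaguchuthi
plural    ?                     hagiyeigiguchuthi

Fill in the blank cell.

hagechiyeigiguchuthi

Attach number plural ig- → igguchuthi.
Attach tense past ye- → yeigguchuthi.
Attach polarity affirmative gech- → gechyeigguchuthi.
Attach mood imperative ha- → hagechyeigguchuthi.
Nasal assimilation: no change.
Apply epenthesis: hagechyeigguchuthi → hagechiyeigiguchuthi.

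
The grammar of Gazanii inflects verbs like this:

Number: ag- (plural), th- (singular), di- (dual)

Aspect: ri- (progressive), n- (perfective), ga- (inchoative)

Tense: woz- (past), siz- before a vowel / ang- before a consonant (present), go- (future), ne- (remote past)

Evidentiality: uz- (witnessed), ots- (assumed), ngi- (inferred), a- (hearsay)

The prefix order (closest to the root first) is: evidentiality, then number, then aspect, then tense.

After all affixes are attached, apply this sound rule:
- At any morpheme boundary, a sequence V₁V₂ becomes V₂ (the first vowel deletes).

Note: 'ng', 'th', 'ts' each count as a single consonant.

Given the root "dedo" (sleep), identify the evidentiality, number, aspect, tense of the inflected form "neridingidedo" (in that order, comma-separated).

Segment: ne-ri-di-ngi-dedo.
evidentiality: ngi- → inferred.
number: di- → dual.
aspect: ri- → progressive.
tense: ne- → remote past.

inferred, dual, progressive, remote past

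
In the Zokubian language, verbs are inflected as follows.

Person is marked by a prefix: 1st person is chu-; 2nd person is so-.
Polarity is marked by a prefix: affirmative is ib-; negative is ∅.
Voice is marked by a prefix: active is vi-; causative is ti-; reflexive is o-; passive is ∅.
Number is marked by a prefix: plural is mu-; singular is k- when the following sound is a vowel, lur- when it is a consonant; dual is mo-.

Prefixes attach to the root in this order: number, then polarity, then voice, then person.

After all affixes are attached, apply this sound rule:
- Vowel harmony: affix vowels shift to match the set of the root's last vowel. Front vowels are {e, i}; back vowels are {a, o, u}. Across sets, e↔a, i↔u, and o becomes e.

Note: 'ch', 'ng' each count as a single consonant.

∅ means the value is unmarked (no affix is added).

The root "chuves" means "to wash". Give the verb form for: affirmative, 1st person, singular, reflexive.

chieiblirchuves

Attach number singular lur- (before consonant 'ch') → lurchuves.
Attach polarity affirmative ib- → iblurchuves.
Attach voice reflexive o- → oiblurchuves.
Attach person 1st person chu- → chuoiblurchuves.
Apply vowel harmony: chuoiblurchuves → chieiblirchuves.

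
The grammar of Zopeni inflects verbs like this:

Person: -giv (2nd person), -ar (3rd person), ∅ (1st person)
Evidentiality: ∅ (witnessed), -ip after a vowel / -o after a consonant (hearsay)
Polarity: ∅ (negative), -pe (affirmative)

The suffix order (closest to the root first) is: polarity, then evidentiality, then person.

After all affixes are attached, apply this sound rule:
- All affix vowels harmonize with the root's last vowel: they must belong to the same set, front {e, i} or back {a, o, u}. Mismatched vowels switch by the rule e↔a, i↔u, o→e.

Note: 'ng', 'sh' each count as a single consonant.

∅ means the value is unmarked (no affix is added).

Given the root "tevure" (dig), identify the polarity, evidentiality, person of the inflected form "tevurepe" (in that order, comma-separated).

affirmative, witnessed, 1st person

Segment: tevure-pe.
polarity: -pe → affirmative.
evidentiality: ∅ → witnessed.
person: ∅ → 1st person.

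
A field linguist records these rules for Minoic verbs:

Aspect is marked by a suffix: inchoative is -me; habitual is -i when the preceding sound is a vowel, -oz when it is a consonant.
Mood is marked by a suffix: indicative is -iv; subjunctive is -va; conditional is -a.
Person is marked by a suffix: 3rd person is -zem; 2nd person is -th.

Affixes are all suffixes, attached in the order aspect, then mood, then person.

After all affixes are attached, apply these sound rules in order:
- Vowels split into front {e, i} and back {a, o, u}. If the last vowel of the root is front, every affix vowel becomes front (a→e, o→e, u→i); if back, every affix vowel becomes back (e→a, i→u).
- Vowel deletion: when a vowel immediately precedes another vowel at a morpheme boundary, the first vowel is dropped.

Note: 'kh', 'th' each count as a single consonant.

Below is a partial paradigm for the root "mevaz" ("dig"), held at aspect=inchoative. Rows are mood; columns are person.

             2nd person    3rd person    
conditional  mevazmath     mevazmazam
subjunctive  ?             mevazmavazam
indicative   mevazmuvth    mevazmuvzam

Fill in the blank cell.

mevazmavath

Attach aspect inchoative -me → mevazme.
Attach mood subjunctive -va → mevazmeva.
Attach person 2nd person -th → mevazmevath.
Apply vowel harmony: mevazmevath → mevazmavath.
Vowel deletion: no change.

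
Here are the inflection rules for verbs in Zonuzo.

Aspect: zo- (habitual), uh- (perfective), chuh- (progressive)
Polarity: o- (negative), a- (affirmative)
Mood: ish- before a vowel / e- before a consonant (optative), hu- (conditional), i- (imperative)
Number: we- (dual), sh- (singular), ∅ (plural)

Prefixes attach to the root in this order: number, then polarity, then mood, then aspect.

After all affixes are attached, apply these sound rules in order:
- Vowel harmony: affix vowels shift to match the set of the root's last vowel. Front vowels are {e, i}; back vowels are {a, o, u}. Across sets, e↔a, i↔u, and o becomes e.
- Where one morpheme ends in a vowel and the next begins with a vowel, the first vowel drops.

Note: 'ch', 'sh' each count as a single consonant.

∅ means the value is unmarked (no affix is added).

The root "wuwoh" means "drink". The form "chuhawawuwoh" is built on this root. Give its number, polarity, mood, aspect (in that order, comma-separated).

Segment: chuh-i-a-we-wuwoh.
number: we- → dual.
polarity: a- → affirmative.
mood: i- → imperative.
aspect: chuh- → progressive.

dual, affirmative, imperative, progressive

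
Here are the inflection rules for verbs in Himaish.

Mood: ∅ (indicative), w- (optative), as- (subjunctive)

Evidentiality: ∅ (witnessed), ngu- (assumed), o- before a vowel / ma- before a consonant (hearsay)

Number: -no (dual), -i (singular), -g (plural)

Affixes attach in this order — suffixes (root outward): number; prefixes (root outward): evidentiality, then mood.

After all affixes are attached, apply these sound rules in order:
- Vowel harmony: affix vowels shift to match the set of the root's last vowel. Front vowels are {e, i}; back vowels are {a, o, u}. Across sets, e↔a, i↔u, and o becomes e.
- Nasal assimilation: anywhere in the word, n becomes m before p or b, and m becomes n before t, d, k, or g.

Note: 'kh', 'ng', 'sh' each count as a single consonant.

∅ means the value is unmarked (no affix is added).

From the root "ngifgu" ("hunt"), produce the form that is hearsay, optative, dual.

Attach evidentiality hearsay ma- (before consonant 'ng') → mangifgu.
Attach mood optative w- → wmangifgu.
Attach number dual -no → wmangifguno.
Vowel harmony: no change.
Nasal assimilation: no change.

wmangifguno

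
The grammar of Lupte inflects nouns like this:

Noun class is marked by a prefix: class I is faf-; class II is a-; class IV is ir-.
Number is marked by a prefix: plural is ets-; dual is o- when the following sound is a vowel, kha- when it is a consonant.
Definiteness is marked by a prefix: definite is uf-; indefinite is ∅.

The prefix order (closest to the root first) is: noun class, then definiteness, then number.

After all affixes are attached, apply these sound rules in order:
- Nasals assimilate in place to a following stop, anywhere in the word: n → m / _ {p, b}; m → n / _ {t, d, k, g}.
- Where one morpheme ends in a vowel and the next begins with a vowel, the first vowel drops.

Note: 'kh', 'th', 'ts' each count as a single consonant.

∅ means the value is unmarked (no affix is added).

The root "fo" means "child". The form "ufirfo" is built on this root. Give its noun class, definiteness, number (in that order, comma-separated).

class IV, definite, dual

Segment: o-uf-ir-fo.
noun class: ir- → class IV.
definiteness: uf- → definite.
number: o/kha- → dual.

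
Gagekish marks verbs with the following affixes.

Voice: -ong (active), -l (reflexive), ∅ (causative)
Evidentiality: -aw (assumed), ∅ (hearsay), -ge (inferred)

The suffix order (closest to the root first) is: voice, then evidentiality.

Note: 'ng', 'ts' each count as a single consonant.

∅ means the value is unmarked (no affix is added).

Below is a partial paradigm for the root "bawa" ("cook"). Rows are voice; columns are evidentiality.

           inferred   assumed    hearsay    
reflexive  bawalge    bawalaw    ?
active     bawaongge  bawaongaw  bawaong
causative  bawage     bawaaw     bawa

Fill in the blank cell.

Attach voice reflexive -l → bawal.
evidentiality = hearsay: zero marking, form stays bawal.

bawal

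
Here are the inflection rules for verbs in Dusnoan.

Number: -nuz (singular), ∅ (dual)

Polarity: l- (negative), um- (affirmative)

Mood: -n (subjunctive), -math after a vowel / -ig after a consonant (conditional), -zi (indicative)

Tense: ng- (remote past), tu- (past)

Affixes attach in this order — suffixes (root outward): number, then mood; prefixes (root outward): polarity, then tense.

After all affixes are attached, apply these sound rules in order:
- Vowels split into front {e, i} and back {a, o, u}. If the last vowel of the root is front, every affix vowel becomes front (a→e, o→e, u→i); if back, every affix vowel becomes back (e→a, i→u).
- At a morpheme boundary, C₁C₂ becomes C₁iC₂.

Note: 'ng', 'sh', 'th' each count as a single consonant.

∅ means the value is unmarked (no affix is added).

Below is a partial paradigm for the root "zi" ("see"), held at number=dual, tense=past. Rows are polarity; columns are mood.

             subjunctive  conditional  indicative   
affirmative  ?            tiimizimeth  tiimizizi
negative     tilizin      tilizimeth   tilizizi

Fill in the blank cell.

Attach polarity affirmative um- → umzi.
number = dual: zero marking, form stays umzi.
Attach mood subjunctive -n → umzin.
Attach tense past tu- → tuumzin.
Apply vowel harmony: tuumzin → tiimzin.
Apply epenthesis: tiimzin → tiimizin.

tiimizin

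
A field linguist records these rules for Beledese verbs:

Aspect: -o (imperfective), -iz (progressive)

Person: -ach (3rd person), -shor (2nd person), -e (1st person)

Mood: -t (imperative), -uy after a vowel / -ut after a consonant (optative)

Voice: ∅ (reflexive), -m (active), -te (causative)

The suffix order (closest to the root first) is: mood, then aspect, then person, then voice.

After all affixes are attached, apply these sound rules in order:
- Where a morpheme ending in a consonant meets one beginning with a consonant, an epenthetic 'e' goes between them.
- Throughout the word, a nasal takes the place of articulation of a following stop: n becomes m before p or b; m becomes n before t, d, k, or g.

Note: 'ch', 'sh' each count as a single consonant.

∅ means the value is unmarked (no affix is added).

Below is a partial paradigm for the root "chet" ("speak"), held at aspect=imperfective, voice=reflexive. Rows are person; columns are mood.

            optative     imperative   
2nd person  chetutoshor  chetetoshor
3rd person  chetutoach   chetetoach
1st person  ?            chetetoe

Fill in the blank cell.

chetutoe

Attach mood optative -ut (after consonant 't') → chetut.
Attach aspect imperfective -o → chetuto.
Attach person 1st person -e → chetutoe.
voice = reflexive: zero marking, form stays chetutoe.
Epenthesis: no change.
Nasal assimilation: no change.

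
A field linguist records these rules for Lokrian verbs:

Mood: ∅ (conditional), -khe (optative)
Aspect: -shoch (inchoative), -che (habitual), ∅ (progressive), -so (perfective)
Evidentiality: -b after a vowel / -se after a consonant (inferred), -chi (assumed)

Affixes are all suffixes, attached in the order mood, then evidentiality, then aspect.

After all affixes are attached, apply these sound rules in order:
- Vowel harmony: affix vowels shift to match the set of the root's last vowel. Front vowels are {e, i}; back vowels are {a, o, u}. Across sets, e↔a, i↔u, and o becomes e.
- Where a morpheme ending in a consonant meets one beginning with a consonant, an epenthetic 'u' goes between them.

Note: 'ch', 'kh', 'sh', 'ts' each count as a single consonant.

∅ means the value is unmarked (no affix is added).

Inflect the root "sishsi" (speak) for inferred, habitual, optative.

Attach mood optative -khe → sishsikhe.
Attach evidentiality inferred -b (after vowel 'e') → sishsikheb.
Attach aspect habitual -che → sishsikhebche.
Vowel harmony: no change.
Apply epenthesis: sishsikhebche → sishsikhebuche.

sishsikhebuche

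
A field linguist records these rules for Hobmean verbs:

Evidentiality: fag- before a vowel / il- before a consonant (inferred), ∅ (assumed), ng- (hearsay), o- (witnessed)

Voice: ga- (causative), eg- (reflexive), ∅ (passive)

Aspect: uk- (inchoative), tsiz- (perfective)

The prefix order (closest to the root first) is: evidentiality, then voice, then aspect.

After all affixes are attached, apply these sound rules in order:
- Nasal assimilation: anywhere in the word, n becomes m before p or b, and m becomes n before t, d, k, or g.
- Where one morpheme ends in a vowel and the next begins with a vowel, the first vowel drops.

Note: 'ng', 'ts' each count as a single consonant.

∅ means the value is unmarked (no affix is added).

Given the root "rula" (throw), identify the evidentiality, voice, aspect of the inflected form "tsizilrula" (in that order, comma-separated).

Segment: tsiz-il-rula.
evidentiality: fag/il- → inferred.
voice: ∅ → passive.
aspect: tsiz- → perfective.

inferred, passive, perfective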